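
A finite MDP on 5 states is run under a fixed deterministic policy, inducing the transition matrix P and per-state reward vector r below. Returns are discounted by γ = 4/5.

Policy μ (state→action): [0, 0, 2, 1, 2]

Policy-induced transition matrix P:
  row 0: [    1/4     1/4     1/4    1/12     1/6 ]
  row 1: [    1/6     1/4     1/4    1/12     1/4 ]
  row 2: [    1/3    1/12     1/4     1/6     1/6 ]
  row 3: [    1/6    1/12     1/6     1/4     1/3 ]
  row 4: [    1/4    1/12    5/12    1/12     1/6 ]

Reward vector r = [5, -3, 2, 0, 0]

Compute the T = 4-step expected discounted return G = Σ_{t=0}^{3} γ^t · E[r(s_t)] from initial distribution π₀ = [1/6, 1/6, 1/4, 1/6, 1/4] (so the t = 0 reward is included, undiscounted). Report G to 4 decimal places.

G = 3.4757

t=0: π = [0.1667, 0.1667, 0.2500, 0.1667, 0.2500], E[r] = 0.8333, γ^t·E[r] = 0.833333, running G = 0.833333
t=1: π = [0.2431, 0.1389, 0.2778, 0.1319, 0.2083], E[r] = 1.3542, γ^t·E[r] = 1.083333, running G = 1.916667
t=2: π = [0.2506, 0.1470, 0.2737, 0.1285, 0.2002], E[r] = 1.3594, γ^t·E[r] = 0.870000, running G = 2.786667
t=3: π = [0.2499, 0.1496, 0.2727, 0.1276, 0.2003], E[r] = 1.3458, γ^t·E[r] = 0.689062, running G = 3.475728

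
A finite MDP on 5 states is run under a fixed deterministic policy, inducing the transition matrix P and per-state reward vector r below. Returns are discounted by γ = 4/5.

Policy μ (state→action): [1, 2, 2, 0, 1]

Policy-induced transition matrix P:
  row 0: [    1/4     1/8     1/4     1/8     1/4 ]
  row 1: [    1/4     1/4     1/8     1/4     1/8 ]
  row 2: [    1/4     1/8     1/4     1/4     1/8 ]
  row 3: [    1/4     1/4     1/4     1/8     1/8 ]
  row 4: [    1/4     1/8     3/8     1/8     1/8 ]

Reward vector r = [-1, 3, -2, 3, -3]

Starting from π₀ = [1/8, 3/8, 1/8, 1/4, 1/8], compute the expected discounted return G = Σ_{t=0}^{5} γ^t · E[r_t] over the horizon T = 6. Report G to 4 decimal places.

G = 0.8571

t=0: π = [0.1250, 0.3750, 0.1250, 0.2500, 0.1250], E[r] = 1.1250, γ^t·E[r] = 1.125000, running G = 1.125000
t=1: π = [0.2500, 0.2031, 0.2188, 0.1875, 0.1406], E[r] = 0.0625, γ^t·E[r] = 0.050000, running G = 1.175000
t=2: π = [0.2500, 0.1738, 0.2422, 0.1777, 0.1563], E[r] = -0.1484, γ^t·E[r] = -0.095000, running G = 1.080000
t=3: π = [0.2500, 0.1689, 0.2478, 0.1770, 0.1563], E[r] = -0.1765, γ^t·E[r] = -0.090375, running G = 0.989625
t=4: π = [0.2500, 0.1682, 0.2484, 0.1771, 0.1563], E[r] = -0.1796, γ^t·E[r] = -0.073550, running G = 0.916075
t=5: π = [0.2500, 0.1682, 0.2485, 0.1771, 0.1563], E[r] = -0.1800, γ^t·E[r] = -0.058984, running G = 0.857091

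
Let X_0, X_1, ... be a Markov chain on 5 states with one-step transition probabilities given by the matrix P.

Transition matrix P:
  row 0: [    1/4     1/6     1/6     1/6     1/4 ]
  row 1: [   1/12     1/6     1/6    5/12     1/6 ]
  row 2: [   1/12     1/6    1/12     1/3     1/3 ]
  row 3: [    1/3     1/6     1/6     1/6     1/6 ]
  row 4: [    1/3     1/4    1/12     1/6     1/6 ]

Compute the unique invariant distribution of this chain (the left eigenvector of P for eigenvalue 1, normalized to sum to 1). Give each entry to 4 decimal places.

Balance equations π_j = Σ_i π_i·P[i][j]:
  π_0 = 1/4·π_0 + 1/12·π_1 + 1/12·π_2 + 1/3·π_3 + 1/3·π_4
  π_1 = 1/6·π_0 + 1/6·π_1 + 1/6·π_2 + 1/6·π_3 + 1/4·π_4
  π_2 = 1/6·π_0 + 1/6·π_1 + 1/12·π_2 + 1/6·π_3 + 1/12·π_4
  π_3 = 1/6·π_0 + 5/12·π_1 + 1/3·π_2 + 1/6·π_3 + 1/6·π_4
  normalize: π_0 + π_1 + π_2 + π_3 + π_4 = 1
Solving the linear system gives exactly π = [1918/8217, 4538/24651, 1132/8217, 5809/24651, 1718/8217].

π = [0.2334, 0.1841, 0.1378, 0.2356, 0.2091]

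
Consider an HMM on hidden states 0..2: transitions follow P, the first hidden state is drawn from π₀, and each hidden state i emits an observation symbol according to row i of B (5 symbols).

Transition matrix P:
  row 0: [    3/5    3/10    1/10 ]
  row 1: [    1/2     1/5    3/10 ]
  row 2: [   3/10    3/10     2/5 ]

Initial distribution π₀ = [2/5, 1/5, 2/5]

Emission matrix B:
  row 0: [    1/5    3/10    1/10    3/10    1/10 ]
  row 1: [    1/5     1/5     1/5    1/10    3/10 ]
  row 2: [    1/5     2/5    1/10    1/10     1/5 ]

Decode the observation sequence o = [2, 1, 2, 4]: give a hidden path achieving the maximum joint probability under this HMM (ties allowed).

t=0: δ = [4.000e-02, 4.000e-02, 4.000e-02]  (obs o_0=2)
t=1: δ = [7.200e-03, 2.400e-03, 6.400e-03]  ψ = [0, 0, 2]  (obs o_1=1)
t=2: δ = [4.320e-04, 4.320e-04, 2.560e-04]  ψ = [0, 0, 2]  (obs o_2=2)
t=3: δ = [2.592e-05, 3.888e-05, 2.592e-05]  ψ = [0, 0, 1]  (obs o_3=4)
backtrack: best end state = 1; path = [0, 0, 0, 1]

path = [0, 0, 0, 1]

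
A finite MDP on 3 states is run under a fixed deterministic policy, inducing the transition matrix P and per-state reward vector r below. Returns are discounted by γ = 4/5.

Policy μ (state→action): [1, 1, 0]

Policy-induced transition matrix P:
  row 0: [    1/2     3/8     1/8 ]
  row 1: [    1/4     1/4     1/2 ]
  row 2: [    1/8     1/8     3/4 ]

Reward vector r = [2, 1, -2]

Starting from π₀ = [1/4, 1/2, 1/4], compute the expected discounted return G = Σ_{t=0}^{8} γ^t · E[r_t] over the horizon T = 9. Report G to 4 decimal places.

t=0: π = [0.2500, 0.5000, 0.2500], E[r] = 0.5000, γ^t·E[r] = 0.500000, running G = 0.500000
t=1: π = [0.2813, 0.2500, 0.4688], E[r] = -0.1250, γ^t·E[r] = -0.100000, running G = 0.400000
t=2: π = [0.2617, 0.2266, 0.5117], E[r] = -0.2734, γ^t·E[r] = -0.175000, running G = 0.225000
t=3: π = [0.2515, 0.2188, 0.5298], E[r] = -0.3379, γ^t·E[r] = -0.173000, running G = 0.052000
t=4: π = [0.2466, 0.2152, 0.5381], E[r] = -0.3678, γ^t·E[r] = -0.150650, running G = -0.098650
t=5: π = [0.2444, 0.2136, 0.5420], E[r] = -0.3817, γ^t·E[r] = -0.125090, running G = -0.223740
t=6: π = [0.2433, 0.2128, 0.5439], E[r] = -0.3883, γ^t·E[r] = -0.101778, running G = -0.325518
t=7: π = [0.2429, 0.2124, 0.5447], E[r] = -0.3913, γ^t·E[r] = -0.082059, running G = -0.407576
t=8: π = [0.2426, 0.2123, 0.5451], E[r] = -0.3927, γ^t·E[r] = -0.065884, running G = -0.473460

G = -0.4735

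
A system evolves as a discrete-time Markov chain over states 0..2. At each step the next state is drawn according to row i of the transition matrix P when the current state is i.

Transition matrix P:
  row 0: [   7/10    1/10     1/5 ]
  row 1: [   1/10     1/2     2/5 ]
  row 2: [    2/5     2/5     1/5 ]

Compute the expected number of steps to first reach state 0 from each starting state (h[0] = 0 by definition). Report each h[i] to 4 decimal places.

First-step conditioning: h[0] = 0; for i ≠ 0, h[i] = 1 + Σ_k P[i][k]·h[k].
  h[1] = 1 + 1/2·h[1] + 2/5·h[2]
  h[2] = 1 + 2/5·h[1] + 1/5·h[2]
Solving the 2×2 linear system over states ≠ 0 gives exactly h = [0, 5, 15/4] (h[0] = 0 is the target).

h = [0.0000, 5.0000, 3.7500]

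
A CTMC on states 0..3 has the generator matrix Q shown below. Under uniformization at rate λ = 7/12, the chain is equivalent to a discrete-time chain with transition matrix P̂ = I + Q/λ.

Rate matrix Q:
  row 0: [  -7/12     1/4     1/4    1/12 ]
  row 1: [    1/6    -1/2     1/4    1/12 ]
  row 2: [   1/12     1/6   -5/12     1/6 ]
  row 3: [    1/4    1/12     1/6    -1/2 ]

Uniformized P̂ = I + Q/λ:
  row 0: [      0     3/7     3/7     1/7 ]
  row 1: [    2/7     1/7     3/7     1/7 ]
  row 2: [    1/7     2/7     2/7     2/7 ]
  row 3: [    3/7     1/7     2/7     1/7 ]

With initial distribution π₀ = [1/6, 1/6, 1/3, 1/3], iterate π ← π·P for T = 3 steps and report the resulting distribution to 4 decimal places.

π = [0.2060, 0.2498, 0.3508, 0.1934]

t=0: π = [0.1667, 0.1667, 0.3333, 0.3333]
t=1: π = [0.2381, 0.2381, 0.3333, 0.1905]
t=2: π = [0.1973, 0.2585, 0.3537, 0.1905]
t=3: π = [0.2060, 0.2498, 0.3508, 0.1934]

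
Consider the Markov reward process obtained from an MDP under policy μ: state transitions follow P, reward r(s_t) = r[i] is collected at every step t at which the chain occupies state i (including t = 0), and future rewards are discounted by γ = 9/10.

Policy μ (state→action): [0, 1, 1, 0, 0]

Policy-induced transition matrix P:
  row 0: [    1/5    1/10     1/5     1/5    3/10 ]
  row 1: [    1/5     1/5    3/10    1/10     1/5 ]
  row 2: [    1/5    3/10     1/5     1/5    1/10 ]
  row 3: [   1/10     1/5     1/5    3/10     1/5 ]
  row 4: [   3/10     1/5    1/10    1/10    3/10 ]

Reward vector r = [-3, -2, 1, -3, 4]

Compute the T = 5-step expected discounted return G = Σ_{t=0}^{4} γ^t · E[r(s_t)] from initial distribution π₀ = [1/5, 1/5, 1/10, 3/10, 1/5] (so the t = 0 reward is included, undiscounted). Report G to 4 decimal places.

t=0: π = [0.2000, 0.2000, 0.1000, 0.3000, 0.2000], E[r] = -1.0000, γ^t·E[r] = -1.000000, running G = -1.000000
t=1: π = [0.1900, 0.1900, 0.2000, 0.1900, 0.2300], E[r] = -0.4000, γ^t·E[r] = -0.360000, running G = -1.360000
t=2: π = [0.2040, 0.2010, 0.1960, 0.1770, 0.2220], E[r] = -0.4610, γ^t·E[r] = -0.373410, running G = -1.733410
t=3: π = [0.2045, 0.1992, 0.1979, 0.1754, 0.2230], E[r] = -0.4482, γ^t·E[r] = -0.326738, running G = -2.060148
t=4: π = [0.2048, 0.1993, 0.1976, 0.1753, 0.2230], E[r] = -0.4495, γ^t·E[r] = -0.294891, running G = -2.355039

G = -2.3550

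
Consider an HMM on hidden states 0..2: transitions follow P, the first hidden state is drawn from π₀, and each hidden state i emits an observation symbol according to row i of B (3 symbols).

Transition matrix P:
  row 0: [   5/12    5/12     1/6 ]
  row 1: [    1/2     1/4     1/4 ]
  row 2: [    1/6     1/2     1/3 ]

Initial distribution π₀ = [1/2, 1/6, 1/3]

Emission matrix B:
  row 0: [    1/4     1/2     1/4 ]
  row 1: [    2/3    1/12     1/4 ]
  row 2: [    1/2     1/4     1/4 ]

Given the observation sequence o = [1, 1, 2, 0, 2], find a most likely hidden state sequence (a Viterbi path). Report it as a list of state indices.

t=0: δ = [2.500e-01, 1.389e-02, 8.333e-02]  (obs o_0=1)
t=1: δ = [5.208e-02, 8.681e-03, 1.042e-02]  ψ = [0, 0, 0]  (obs o_1=1)
t=2: δ = [5.425e-03, 5.425e-03, 2.170e-03]  ψ = [0, 0, 0]  (obs o_2=2)
t=3: δ = [6.782e-04, 1.507e-03, 6.782e-04]  ψ = [1, 0, 1]  (obs o_3=0)
t=4: δ = [1.884e-04, 9.419e-05, 9.419e-05]  ψ = [1, 1, 1]  (obs o_4=2)
backtrack: best end state = 0; path = [0, 0, 0, 1, 0]

path = [0, 0, 0, 1, 0]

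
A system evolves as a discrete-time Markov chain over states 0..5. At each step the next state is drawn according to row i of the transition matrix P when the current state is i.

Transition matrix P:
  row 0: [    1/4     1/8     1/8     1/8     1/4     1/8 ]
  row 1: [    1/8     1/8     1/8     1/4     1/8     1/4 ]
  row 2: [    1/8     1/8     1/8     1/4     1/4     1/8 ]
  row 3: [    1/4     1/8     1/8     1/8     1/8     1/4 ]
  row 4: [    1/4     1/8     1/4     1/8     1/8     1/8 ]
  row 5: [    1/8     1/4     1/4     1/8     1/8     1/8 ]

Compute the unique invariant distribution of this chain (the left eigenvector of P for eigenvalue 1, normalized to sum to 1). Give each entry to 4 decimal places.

Balance equations π_j = Σ_i π_i·P[i][j]:
  π_0 = 1/4·π_0 + 1/8·π_1 + 1/8·π_2 + 1/4·π_3 + 1/4·π_4 + 1/8·π_5
  π_1 = 1/8·π_0 + 1/8·π_1 + 1/8·π_2 + 1/8·π_3 + 1/8·π_4 + 1/4·π_5
  π_2 = 1/8·π_0 + 1/8·π_1 + 1/8·π_2 + 1/8·π_3 + 1/4·π_4 + 1/4·π_5
  π_3 = 1/8·π_0 + 1/4·π_1 + 1/4·π_2 + 1/8·π_3 + 1/8·π_4 + 1/8·π_5
  π_4 = 1/4·π_0 + 1/8·π_1 + 1/4·π_2 + 1/8·π_3 + 1/8·π_4 + 1/8·π_5
  normalize: π_0 + π_1 + π_2 + π_3 + π_4 + π_5 = 1
Solving the linear system gives exactly π = [575/3018, 439/3018, 1/6, 165/1006, 256/1509, 247/1509].

π = [0.1905, 0.1455, 0.1667, 0.1640, 0.1696, 0.1637]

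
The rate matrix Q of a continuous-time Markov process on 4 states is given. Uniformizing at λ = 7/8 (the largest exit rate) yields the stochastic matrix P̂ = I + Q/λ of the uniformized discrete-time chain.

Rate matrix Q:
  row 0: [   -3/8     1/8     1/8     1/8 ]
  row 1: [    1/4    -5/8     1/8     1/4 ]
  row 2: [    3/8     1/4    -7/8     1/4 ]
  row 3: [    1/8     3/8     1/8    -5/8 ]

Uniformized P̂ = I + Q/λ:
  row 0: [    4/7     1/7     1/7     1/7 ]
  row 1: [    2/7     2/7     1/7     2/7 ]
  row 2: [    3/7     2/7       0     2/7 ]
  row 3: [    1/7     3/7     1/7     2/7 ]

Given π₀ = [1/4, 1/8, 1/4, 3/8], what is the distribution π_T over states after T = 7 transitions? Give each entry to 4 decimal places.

π = [0.3786, 0.2647, 0.1250, 0.2316]

t=0: π = [0.2500, 0.1250, 0.2500, 0.3750]
t=1: π = [0.3393, 0.3036, 0.1071, 0.2500]
t=2: π = [0.3622, 0.2730, 0.1276, 0.2372]
t=3: π = [0.3735, 0.2679, 0.1246, 0.2340]
t=4: π = [0.3768, 0.2658, 0.1251, 0.2324]
t=5: π = [0.3780, 0.2651, 0.1250, 0.2319]
t=6: π = [0.3785, 0.2648, 0.1250, 0.2317]
t=7: π = [0.3786, 0.2647, 0.1250, 0.2316]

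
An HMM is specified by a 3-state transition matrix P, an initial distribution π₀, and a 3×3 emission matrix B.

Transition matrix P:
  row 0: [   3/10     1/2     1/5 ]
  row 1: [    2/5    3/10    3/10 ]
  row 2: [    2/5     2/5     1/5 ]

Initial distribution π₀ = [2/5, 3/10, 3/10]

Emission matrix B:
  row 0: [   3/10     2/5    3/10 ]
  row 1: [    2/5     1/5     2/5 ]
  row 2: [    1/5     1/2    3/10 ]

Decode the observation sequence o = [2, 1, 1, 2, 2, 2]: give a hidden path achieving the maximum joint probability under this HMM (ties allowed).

t=0: δ = [1.200e-01, 1.200e-01, 9.000e-02]  (obs o_0=2)
t=1: δ = [1.920e-02, 1.200e-02, 1.800e-02]  ψ = [1, 0, 1]  (obs o_1=1)
t=2: δ = [2.880e-03, 1.920e-03, 1.920e-03]  ψ = [2, 0, 0]  (obs o_2=1)
t=3: δ = [2.592e-04, 5.760e-04, 1.728e-04]  ψ = [0, 0, 0]  (obs o_3=2)
t=4: δ = [6.912e-05, 6.912e-05, 5.184e-05]  ψ = [1, 1, 1]  (obs o_4=2)
t=5: δ = [8.294e-06, 1.382e-05, 6.221e-06]  ψ = [1, 0, 1]  (obs o_5=2)
backtrack: best end state = 1; path = [1, 2, 0, 1, 0, 1]

path = [1, 2, 0, 1, 0, 1]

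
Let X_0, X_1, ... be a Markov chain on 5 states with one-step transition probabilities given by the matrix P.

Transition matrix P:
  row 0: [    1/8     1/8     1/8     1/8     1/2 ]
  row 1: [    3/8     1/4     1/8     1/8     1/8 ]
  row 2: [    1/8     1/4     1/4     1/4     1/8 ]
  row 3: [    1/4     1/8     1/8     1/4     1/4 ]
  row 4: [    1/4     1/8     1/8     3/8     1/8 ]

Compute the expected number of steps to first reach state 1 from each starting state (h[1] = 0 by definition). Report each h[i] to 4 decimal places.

h = [7.0000, 0.0000, 6.0000, 7.0000, 7.0000]

First-step conditioning: h[1] = 0; for i ≠ 1, h[i] = 1 + Σ_k P[i][k]·h[k].
  h[0] = 1 + 1/8·h[0] + 1/8·h[2] + 1/8·h[3] + 1/2·h[4]
  h[2] = 1 + 1/8·h[0] + 1/4·h[2] + 1/4·h[3] + 1/8·h[4]
  h[3] = 1 + 1/4·h[0] + 1/8·h[2] + 1/4·h[3] + 1/4·h[4]
  h[4] = 1 + 1/4·h[0] + 1/8·h[2] + 3/8·h[3] + 1/8·h[4]
Solving the 4×4 linear system over states ≠ 1 gives exactly h = [7, 0, 6, 7, 7] (h[1] = 0 is the target).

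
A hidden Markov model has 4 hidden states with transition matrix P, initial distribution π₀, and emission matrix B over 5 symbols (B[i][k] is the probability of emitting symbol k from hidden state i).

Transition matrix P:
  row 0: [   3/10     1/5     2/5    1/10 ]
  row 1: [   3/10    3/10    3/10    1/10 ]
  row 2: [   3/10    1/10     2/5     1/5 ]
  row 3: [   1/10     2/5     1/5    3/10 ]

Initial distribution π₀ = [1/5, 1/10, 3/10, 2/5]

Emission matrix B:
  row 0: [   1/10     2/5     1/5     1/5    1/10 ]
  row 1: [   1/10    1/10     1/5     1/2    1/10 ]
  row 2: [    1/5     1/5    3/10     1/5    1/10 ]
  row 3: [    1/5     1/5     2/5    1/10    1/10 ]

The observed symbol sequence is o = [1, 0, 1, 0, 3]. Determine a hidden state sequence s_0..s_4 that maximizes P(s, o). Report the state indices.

t=0: δ = [8.000e-02, 1.000e-02, 6.000e-02, 8.000e-02]  (obs o_0=1)
t=1: δ = [2.400e-03, 3.200e-03, 6.400e-03, 4.800e-03]  ψ = [0, 3, 0, 3]  (obs o_1=0)
t=2: δ = [7.680e-04, 1.920e-04, 5.120e-04, 2.880e-04]  ψ = [2, 3, 2, 3]  (obs o_2=1)
t=3: δ = [2.304e-05, 1.536e-05, 6.144e-05, 2.048e-05]  ψ = [0, 0, 0, 2]  (obs o_3=0)
t=4: δ = [3.686e-06, 4.096e-06, 4.915e-06, 1.229e-06]  ψ = [2, 3, 2, 2]  (obs o_4=3)
backtrack: best end state = 2; path = [0, 2, 0, 2, 2]

path = [0, 2, 0, 2, 2]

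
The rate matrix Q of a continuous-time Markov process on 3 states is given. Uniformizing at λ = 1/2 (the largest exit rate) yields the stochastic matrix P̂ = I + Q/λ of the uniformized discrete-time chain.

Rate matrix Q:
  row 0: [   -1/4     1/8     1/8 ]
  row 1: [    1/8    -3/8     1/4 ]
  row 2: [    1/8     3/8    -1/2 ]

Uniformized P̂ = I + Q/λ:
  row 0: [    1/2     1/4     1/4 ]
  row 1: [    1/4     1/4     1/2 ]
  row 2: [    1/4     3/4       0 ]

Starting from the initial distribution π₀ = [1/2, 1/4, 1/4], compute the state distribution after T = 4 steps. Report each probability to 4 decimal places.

t=0: π = [0.5000, 0.2500, 0.2500]
t=1: π = [0.3750, 0.3750, 0.2500]
t=2: π = [0.3438, 0.3750, 0.2813]
t=3: π = [0.3359, 0.3906, 0.2734]
t=4: π = [0.3340, 0.3867, 0.2793]

π = [0.3340, 0.3867, 0.2793]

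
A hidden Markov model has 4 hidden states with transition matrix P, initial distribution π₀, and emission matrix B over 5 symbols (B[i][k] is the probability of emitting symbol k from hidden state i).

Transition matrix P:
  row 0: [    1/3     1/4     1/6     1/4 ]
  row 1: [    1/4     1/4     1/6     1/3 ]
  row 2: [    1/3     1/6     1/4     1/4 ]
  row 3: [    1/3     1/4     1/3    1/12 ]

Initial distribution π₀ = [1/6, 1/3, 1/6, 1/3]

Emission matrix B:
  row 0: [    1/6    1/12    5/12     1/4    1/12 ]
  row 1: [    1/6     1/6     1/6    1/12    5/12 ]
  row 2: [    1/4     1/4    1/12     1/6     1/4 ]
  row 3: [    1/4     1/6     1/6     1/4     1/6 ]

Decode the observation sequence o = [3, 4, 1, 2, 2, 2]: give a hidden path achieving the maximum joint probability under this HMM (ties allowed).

path = [3, 1, 3, 0, 0, 0]

t=0: δ = [4.167e-02, 2.778e-02, 2.778e-02, 8.333e-02]  (obs o_0=3)
t=1: δ = [2.315e-03, 8.681e-03, 6.944e-03, 1.736e-03]  ψ = [3, 3, 3, 0]  (obs o_1=4)
t=2: δ = [1.929e-04, 3.617e-04, 4.340e-04, 4.823e-04]  ψ = [2, 1, 2, 1]  (obs o_2=1)
t=3: δ = [6.698e-05, 2.009e-05, 1.340e-05, 2.009e-05]  ψ = [3, 3, 3, 1]  (obs o_3=2)
t=4: δ = [9.303e-06, 2.791e-06, 9.303e-07, 2.791e-06]  ψ = [0, 0, 0, 0]  (obs o_4=2)
t=5: δ = [1.292e-06, 3.876e-07, 1.292e-07, 3.876e-07]  ψ = [0, 0, 0, 0]  (obs o_5=2)
backtrack: best end state = 0; path = [3, 1, 3, 0, 0, 0]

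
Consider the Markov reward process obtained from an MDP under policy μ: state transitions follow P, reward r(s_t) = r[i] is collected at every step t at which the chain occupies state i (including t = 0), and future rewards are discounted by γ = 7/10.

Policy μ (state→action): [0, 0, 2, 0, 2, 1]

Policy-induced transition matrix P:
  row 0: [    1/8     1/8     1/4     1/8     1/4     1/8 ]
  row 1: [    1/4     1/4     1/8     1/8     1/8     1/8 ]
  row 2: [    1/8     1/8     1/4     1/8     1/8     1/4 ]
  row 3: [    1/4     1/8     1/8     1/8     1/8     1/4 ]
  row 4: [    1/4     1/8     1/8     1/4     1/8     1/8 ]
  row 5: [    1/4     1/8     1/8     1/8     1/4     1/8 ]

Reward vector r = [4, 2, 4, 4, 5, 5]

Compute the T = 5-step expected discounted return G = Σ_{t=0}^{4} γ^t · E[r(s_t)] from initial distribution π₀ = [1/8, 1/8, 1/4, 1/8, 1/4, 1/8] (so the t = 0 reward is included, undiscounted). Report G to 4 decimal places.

t=0: π = [0.1250, 0.1250, 0.2500, 0.1250, 0.2500, 0.1250], E[r] = 4.1250, γ^t·E[r] = 4.125000, running G = 4.125000
t=1: π = [0.2031, 0.1406, 0.1719, 0.1563, 0.1563, 0.1719], E[r] = 4.0469, γ^t·E[r] = 2.832813, running G = 6.957813
t=2: π = [0.2031, 0.1426, 0.1719, 0.1445, 0.1719, 0.1660], E[r] = 4.0527, γ^t·E[r] = 1.985840, running G = 8.943652
t=3: π = [0.2031, 0.1428, 0.1719, 0.1465, 0.1711, 0.1646], E[r] = 4.0500, γ^t·E[r] = 1.389167, running G = 10.332819
t=4: π = [0.2031, 0.1429, 0.1719, 0.1464, 0.1710, 0.1648], E[r] = 4.0500, γ^t·E[r] = 0.972417, running G = 11.305236

G = 11.3052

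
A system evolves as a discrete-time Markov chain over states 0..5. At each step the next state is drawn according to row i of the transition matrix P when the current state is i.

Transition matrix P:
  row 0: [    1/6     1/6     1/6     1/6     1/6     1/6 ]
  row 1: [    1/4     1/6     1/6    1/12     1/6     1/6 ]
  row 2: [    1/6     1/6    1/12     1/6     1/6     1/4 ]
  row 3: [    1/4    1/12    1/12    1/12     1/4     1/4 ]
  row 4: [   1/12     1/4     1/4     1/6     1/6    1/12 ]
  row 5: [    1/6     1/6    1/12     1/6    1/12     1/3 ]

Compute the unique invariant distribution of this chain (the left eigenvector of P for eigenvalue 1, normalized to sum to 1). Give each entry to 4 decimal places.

Balance equations π_j = Σ_i π_i·P[i][j]:
  π_0 = 1/6·π_0 + 1/4·π_1 + 1/6·π_2 + 1/4·π_3 + 1/12·π_4 + 1/6·π_5
  π_1 = 1/6·π_0 + 1/6·π_1 + 1/6·π_2 + 1/12·π_3 + 1/4·π_4 + 1/6·π_5
  π_2 = 1/6·π_0 + 1/6·π_1 + 1/12·π_2 + 1/12·π_3 + 1/4·π_4 + 1/12·π_5
  π_3 = 1/6·π_0 + 1/12·π_1 + 1/6·π_2 + 1/12·π_3 + 1/6·π_4 + 1/6·π_5
  π_4 = 1/6·π_0 + 1/6·π_1 + 1/6·π_2 + 1/4·π_3 + 1/6·π_4 + 1/12·π_5
  normalize: π_0 + π_1 + π_2 + π_3 + π_4 + π_5 = 1
Solving the linear system gives exactly π = [43313/241919, 40720/241919, 33644/241919, 34086/241919, 38888/241919, 51268/241919].

π = [0.1790, 0.1683, 0.1391, 0.1409, 0.1607, 0.2119]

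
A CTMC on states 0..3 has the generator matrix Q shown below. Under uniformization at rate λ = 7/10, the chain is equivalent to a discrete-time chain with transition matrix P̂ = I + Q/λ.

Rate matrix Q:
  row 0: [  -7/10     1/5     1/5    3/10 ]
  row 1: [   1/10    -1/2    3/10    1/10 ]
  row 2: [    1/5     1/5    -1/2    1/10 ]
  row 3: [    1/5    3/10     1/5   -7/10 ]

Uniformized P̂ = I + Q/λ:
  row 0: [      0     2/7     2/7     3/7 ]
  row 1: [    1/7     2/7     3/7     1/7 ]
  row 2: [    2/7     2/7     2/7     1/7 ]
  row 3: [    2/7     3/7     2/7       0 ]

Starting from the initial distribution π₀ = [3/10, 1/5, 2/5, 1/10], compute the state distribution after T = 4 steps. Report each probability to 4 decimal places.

t=0: π = [0.3000, 0.2000, 0.4000, 0.1000]
t=1: π = [0.1714, 0.3000, 0.3143, 0.2143]
t=2: π = [0.1939, 0.3163, 0.3286, 0.1612]
t=3: π = [0.1851, 0.3087, 0.3309, 0.1752]
t=4: π = [0.1887, 0.3107, 0.3298, 0.1707]

π = [0.1887, 0.3107, 0.3298, 0.1707]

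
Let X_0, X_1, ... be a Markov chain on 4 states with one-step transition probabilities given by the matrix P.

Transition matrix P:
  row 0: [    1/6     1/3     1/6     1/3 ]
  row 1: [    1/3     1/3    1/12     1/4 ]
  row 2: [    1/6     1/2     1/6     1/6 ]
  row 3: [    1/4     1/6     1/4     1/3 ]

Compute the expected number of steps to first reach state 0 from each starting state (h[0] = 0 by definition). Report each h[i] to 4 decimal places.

First-step conditioning: h[0] = 0; for i ≠ 0, h[i] = 1 + Σ_k P[i][k]·h[k].
  h[1] = 1 + 1/3·h[1] + 1/12·h[2] + 1/4·h[3]
  h[2] = 1 + 1/2·h[1] + 1/6·h[2] + 1/6·h[3]
  h[3] = 1 + 1/6·h[1] + 1/4·h[2] + 1/3·h[3]
Solving the 3×3 linear system over states ≠ 0 gives exactly h = [0, 246/71, 288/71, 276/71] (h[0] = 0 is the target).

h = [0.0000, 3.4648, 4.0563, 3.8873]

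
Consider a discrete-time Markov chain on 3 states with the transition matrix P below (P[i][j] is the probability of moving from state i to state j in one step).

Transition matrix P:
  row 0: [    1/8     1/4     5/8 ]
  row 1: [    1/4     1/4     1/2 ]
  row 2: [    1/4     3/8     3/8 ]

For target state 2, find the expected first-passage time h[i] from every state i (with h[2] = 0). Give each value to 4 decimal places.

First-step conditioning: h[2] = 0; for i ≠ 2, h[i] = 1 + Σ_k P[i][k]·h[k].
  h[0] = 1 + 1/8·h[0] + 1/4·h[1]
  h[1] = 1 + 1/4·h[0] + 1/4·h[1]
Solving the 2×2 linear system over states ≠ 2 gives exactly h = [32/19, 36/19, 0] (h[2] = 0 is the target).

h = [1.6842, 1.8947, 0.0000]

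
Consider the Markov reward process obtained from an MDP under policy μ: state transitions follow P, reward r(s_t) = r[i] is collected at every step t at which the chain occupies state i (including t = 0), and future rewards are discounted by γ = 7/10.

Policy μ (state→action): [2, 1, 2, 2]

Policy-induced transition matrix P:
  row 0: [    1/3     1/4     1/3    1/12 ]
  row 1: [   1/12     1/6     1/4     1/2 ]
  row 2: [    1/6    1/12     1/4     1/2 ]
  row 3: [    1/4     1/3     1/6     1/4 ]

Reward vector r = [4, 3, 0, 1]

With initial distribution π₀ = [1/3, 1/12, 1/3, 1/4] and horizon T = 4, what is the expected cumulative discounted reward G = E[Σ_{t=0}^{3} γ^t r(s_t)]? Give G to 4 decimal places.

G = 4.6635

t=0: π = [0.3333, 0.0833, 0.3333, 0.2500], E[r] = 1.8333, γ^t·E[r] = 1.833333, running G = 1.833333
t=1: π = [0.2361, 0.2083, 0.2569, 0.2986], E[r] = 1.8681, γ^t·E[r] = 1.307639, running G = 3.140972
t=2: π = [0.2135, 0.2147, 0.2448, 0.3270], E[r] = 1.8252, γ^t·E[r] = 0.894363, running G = 4.035336
t=3: π = [0.2116, 0.2186, 0.2405, 0.3293], E[r] = 1.8314, γ^t·E[r] = 0.628172, running G = 4.663507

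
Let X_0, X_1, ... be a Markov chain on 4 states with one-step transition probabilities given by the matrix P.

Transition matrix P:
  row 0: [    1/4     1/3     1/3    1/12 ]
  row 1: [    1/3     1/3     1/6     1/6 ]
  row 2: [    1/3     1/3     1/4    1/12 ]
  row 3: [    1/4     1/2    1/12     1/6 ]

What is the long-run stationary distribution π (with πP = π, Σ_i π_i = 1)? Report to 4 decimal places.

π = [0.2982, 0.3538, 0.2249, 0.1231]

Balance equations π_j = Σ_i π_i·P[i][j]:
  π_0 = 1/4·π_0 + 1/3·π_1 + 1/3·π_2 + 1/4·π_3
  π_1 = 1/3·π_0 + 1/3·π_1 + 1/3·π_2 + 1/2·π_3
  π_2 = 1/3·π_0 + 1/6·π_1 + 1/4·π_2 + 1/12·π_3
  normalize: π_0 + π_1 + π_2 + π_3 = 1
Solving the linear system gives exactly π = [252/845, 23/65, 38/169, 8/65].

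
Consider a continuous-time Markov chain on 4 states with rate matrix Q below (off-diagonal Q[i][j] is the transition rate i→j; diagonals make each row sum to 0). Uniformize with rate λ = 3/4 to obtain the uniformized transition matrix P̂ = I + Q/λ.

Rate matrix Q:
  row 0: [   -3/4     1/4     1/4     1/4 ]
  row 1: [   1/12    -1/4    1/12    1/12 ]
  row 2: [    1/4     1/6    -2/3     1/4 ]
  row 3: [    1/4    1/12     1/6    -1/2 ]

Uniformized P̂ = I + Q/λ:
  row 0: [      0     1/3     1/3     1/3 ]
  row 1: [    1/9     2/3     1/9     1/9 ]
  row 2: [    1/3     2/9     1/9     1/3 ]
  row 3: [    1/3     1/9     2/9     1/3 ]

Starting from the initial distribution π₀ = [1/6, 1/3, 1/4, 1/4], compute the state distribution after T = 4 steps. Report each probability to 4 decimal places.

t=0: π = [0.1667, 0.3333, 0.2500, 0.2500]
t=1: π = [0.2037, 0.3611, 0.1759, 0.2593]
t=2: π = [0.1852, 0.3765, 0.1852, 0.2531]
t=3: π = [0.1879, 0.3820, 0.1804, 0.2497]
t=4: π = [0.1858, 0.3852, 0.1806, 0.2484]

π = [0.1858, 0.3852, 0.1806, 0.2484]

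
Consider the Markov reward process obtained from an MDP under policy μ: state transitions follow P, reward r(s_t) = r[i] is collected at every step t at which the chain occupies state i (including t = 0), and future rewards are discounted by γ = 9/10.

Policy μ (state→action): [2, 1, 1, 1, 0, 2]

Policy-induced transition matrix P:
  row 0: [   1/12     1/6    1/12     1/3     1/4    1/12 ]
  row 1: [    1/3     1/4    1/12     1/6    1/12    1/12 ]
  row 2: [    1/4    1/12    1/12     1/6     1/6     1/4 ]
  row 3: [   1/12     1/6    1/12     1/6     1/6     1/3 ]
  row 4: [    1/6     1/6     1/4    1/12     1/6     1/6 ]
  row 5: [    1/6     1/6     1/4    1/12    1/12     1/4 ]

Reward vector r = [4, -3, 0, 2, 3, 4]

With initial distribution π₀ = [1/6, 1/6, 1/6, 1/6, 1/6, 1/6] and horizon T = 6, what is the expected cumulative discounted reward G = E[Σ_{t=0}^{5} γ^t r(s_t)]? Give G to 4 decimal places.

t=0: π = [0.1667, 0.1667, 0.1667, 0.1667, 0.1667, 0.1667], E[r] = 1.6667, γ^t·E[r] = 1.666667, running G = 1.666667
t=1: π = [0.1806, 0.1667, 0.1389, 0.1667, 0.1528, 0.1944], E[r] = 1.7917, γ^t·E[r] = 1.612500, running G = 3.279167
t=2: π = [0.1771, 0.1690, 0.1412, 0.1678, 0.1516, 0.1933], E[r] = 1.7650, γ^t·E[r] = 1.429688, running G = 4.708854
t=3: π = [0.1779, 0.1690, 0.1408, 0.1674, 0.1512, 0.1937], E[r] = 1.7677, γ^t·E[r] = 1.288688, running G = 5.997542
t=4: π = [0.1778, 0.1690, 0.1408, 0.1676, 0.1513, 0.1935], E[r] = 1.7672, γ^t·E[r] = 1.159481, running G = 7.157023
t=5: π = [0.1778, 0.1690, 0.1408, 0.1676, 0.1513, 0.1936], E[r] = 1.7673, γ^t·E[r] = 1.043562, running G = 8.200585

G = 8.2006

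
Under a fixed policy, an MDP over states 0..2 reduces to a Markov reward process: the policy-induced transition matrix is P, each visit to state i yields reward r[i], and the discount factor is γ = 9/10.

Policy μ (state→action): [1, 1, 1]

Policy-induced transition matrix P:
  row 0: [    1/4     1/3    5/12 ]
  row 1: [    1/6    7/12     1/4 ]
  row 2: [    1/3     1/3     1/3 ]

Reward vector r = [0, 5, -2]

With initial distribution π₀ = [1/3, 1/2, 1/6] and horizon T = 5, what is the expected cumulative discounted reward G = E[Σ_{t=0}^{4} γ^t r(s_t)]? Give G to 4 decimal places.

G = 7.1666

t=0: π = [0.3333, 0.5000, 0.1667], E[r] = 2.1667, γ^t·E[r] = 2.166667, running G = 2.166667
t=1: π = [0.2222, 0.4583, 0.3194], E[r] = 1.6528, γ^t·E[r] = 1.487500, running G = 3.654167
t=2: π = [0.2384, 0.4479, 0.3137], E[r] = 1.6123, γ^t·E[r] = 1.305938, running G = 4.960104
t=3: π = [0.2388, 0.4453, 0.3159], E[r] = 1.5948, γ^t·E[r] = 1.162617, running G = 6.122721
t=4: π = [0.2392, 0.4447, 0.3161], E[r] = 1.5911, γ^t·E[r] = 1.043893, running G = 7.166614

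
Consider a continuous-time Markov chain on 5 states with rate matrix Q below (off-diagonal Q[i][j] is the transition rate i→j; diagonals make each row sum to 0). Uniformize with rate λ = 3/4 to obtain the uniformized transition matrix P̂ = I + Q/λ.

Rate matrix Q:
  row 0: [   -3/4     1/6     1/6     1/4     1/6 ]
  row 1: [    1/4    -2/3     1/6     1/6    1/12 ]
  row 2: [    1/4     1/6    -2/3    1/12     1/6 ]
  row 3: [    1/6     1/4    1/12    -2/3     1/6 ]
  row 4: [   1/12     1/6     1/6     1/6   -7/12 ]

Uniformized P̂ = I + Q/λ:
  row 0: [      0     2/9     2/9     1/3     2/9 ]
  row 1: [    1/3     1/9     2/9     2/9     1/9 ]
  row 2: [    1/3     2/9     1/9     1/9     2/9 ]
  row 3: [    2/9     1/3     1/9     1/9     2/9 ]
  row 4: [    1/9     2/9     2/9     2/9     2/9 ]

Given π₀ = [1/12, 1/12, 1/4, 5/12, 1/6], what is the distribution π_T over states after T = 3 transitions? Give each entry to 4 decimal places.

t=0: π = [0.0833, 0.0833, 0.2500, 0.4167, 0.1667]
t=1: π = [0.2222, 0.2593, 0.1481, 0.1574, 0.2130]
t=2: π = [0.1944, 0.2109, 0.1883, 0.2130, 0.1934]
t=3: π = [0.2019, 0.2225, 0.1776, 0.1992, 0.1988]

π = [0.2019, 0.2225, 0.1776, 0.1992, 0.1988]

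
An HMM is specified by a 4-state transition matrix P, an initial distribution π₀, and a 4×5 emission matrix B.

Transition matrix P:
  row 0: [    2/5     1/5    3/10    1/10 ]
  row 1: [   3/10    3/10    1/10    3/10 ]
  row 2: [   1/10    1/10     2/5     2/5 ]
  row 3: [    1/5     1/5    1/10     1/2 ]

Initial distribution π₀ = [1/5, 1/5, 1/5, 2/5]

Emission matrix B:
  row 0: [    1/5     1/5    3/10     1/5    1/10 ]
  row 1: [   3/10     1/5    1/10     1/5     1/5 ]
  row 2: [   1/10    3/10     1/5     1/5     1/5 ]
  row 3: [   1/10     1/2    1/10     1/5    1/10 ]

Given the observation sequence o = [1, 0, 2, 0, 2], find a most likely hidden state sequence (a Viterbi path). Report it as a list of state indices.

t=0: δ = [4.000e-02, 4.000e-02, 6.000e-02, 2.000e-01]  (obs o_0=1)
t=1: δ = [8.000e-03, 1.200e-02, 2.400e-03, 1.000e-02]  ψ = [3, 3, 2, 3]  (obs o_1=0)
t=2: δ = [1.080e-03, 3.600e-04, 4.800e-04, 5.000e-04]  ψ = [1, 1, 0, 3]  (obs o_2=2)
t=3: δ = [8.640e-05, 6.480e-05, 3.240e-05, 2.500e-05]  ψ = [0, 0, 0, 3]  (obs o_3=0)
t=4: δ = [1.037e-05, 1.944e-06, 5.184e-06, 1.944e-06]  ψ = [0, 1, 0, 1]  (obs o_4=2)
backtrack: best end state = 0; path = [3, 1, 0, 0, 0]

path = [3, 1, 0, 0, 0]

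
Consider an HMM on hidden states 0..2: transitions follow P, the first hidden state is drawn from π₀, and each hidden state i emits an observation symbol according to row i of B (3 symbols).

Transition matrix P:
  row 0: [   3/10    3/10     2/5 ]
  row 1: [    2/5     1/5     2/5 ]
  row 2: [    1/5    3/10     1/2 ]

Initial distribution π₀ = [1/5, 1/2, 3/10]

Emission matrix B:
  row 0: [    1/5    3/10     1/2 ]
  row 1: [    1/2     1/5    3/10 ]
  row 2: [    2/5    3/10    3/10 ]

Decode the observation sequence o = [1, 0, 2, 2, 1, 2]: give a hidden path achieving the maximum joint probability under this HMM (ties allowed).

t=0: δ = [6.000e-02, 1.000e-01, 9.000e-02]  (obs o_0=1)
t=1: δ = [8.000e-03, 1.350e-02, 1.800e-02]  ψ = [1, 2, 2]  (obs o_1=0)
t=2: δ = [2.700e-03, 1.620e-03, 2.700e-03]  ψ = [1, 2, 2]  (obs o_2=2)
t=3: δ = [4.050e-04, 2.430e-04, 4.050e-04]  ψ = [0, 0, 2]  (obs o_3=2)
t=4: δ = [3.645e-05, 2.430e-05, 6.075e-05]  ψ = [0, 0, 2]  (obs o_4=1)
t=5: δ = [6.075e-06, 5.467e-06, 9.112e-06]  ψ = [2, 2, 2]  (obs o_5=2)
backtrack: best end state = 2; path = [2, 2, 2, 2, 2, 2]

path = [2, 2, 2, 2, 2, 2]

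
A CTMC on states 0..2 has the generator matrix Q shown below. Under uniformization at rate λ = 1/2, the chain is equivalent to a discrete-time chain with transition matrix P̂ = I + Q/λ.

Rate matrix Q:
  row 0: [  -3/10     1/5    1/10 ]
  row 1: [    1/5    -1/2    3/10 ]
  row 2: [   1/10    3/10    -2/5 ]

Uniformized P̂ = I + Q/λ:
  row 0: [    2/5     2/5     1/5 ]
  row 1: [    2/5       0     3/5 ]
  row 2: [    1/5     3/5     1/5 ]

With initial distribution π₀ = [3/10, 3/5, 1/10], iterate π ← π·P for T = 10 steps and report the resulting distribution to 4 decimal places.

t=0: π = [0.3000, 0.6000, 0.1000]
t=1: π = [0.3800, 0.1800, 0.4400]
t=2: π = [0.3120, 0.4160, 0.2720]
t=3: π = [0.3456, 0.2880, 0.3664]
t=4: π = [0.3267, 0.3581, 0.3152]
t=5: π = [0.3370, 0.3198, 0.3432]
t=6: π = [0.3314, 0.3407, 0.3279]
t=7: π = [0.3344, 0.3293, 0.3363]
t=8: π = [0.3327, 0.3355, 0.3317]
t=9: π = [0.3337, 0.3321, 0.3342]
t=10: π = [0.3332, 0.3340, 0.3329]

π = [0.3332, 0.3340, 0.3329]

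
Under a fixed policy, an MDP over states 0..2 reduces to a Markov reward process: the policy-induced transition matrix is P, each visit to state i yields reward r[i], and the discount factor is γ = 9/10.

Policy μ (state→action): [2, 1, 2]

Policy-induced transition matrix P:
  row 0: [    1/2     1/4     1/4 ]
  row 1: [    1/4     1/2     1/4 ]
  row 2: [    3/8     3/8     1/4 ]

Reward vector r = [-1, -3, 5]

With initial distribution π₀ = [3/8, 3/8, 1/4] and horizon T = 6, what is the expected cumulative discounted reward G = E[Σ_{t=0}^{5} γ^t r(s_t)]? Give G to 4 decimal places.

t=0: π = [0.3750, 0.3750, 0.2500], E[r] = -0.2500, γ^t·E[r] = -0.250000, running G = -0.250000
t=1: π = [0.3750, 0.3750, 0.2500], E[r] = -0.2500, γ^t·E[r] = -0.225000, running G = -0.475000
t=2: π = [0.3750, 0.3750, 0.2500], E[r] = -0.2500, γ^t·E[r] = -0.202500, running G = -0.677500
t=3: π = [0.3750, 0.3750, 0.2500], E[r] = -0.2500, γ^t·E[r] = -0.182250, running G = -0.859750
t=4: π = [0.3750, 0.3750, 0.2500], E[r] = -0.2500, γ^t·E[r] = -0.164025, running G = -1.023775
t=5: π = [0.3750, 0.3750, 0.2500], E[r] = -0.2500, γ^t·E[r] = -0.147623, running G = -1.171398

G = -1.1714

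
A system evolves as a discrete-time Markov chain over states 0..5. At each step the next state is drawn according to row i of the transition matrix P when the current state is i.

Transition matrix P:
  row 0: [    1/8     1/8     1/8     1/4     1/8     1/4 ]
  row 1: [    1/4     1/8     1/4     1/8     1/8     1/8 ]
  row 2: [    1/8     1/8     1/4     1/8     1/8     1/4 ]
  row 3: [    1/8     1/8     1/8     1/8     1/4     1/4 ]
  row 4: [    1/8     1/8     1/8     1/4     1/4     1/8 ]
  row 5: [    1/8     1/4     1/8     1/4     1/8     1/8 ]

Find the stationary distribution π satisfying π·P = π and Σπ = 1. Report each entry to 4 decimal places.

Balance equations π_j = Σ_i π_i·P[i][j]:
  π_0 = 1/8·π_0 + 1/4·π_1 + 1/8·π_2 + 1/8·π_3 + 1/8·π_4 + 1/8·π_5
  π_1 = 1/8·π_0 + 1/8·π_1 + 1/8·π_2 + 1/8·π_3 + 1/8·π_4 + 1/4·π_5
  π_2 = 1/8·π_0 + 1/4·π_1 + 1/4·π_2 + 1/8·π_3 + 1/8·π_4 + 1/8·π_5
  π_3 = 1/4·π_0 + 1/8·π_1 + 1/8·π_2 + 1/8·π_3 + 1/4·π_4 + 1/4·π_5
  π_4 = 1/8·π_0 + 1/8·π_1 + 1/8·π_2 + 1/4·π_3 + 1/4·π_4 + 1/8·π_5
  normalize: π_0 + π_1 + π_2 + π_3 + π_4 + π_5 = 1
Solving the linear system gives exactly π = [924/6437, 955/6437, 1056/6437, 1207/6437, 1092/6437, 1203/6437].

π = [0.1435, 0.1484, 0.1641, 0.1875, 0.1696, 0.1869]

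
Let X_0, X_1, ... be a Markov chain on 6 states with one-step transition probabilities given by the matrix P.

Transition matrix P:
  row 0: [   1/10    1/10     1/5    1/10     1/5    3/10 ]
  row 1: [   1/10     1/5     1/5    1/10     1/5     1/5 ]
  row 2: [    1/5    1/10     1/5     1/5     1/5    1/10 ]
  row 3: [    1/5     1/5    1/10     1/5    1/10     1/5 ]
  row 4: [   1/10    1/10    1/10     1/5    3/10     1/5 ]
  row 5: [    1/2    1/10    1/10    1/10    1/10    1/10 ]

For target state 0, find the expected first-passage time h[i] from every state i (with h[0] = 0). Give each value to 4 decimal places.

h = [0.0000, 5.0736, 4.6951, 4.5536, 5.0578, 3.2645]

First-step conditioning: h[0] = 0; for i ≠ 0, h[i] = 1 + Σ_k P[i][k]·h[k].
  h[1] = 1 + 1/5·h[1] + 1/5·h[2] + 1/10·h[3] + 1/5·h[4] + 1/5·h[5]
  h[2] = 1 + 1/10·h[1] + 1/5·h[2] + 1/5·h[3] + 1/5·h[4] + 1/10·h[5]
  h[3] = 1 + 1/5·h[1] + 1/10·h[2] + 1/5·h[3] + 1/10·h[4] + 1/5·h[5]
  h[4] = 1 + 1/10·h[1] + 1/10·h[2] + 1/5·h[3] + 3/10·h[4] + 1/5·h[5]
  h[5] = 1 + 1/10·h[1] + 1/10·h[2] + 1/10·h[3] + 1/10·h[4] + 1/10·h[5]
Solving the 5×5 linear system over states ≠ 0 gives exactly h = [0, 9036/1781, 8362/1781, 8110/1781, 9008/1781, 5814/1781] (h[0] = 0 is the target).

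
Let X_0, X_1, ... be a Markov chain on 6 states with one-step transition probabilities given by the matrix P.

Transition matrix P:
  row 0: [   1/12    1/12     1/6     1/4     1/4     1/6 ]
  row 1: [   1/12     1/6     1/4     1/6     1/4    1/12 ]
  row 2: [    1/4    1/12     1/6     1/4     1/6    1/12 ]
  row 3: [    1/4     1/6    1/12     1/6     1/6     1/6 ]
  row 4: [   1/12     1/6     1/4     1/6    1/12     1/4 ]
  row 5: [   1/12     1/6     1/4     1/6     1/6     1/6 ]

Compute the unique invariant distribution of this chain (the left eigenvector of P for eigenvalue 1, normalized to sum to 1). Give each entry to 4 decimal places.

Balance equations π_j = Σ_i π_i·P[i][j]:
  π_0 = 1/12·π_0 + 1/12·π_1 + 1/4·π_2 + 1/4·π_3 + 1/12·π_4 + 1/12·π_5
  π_1 = 1/12·π_0 + 1/6·π_1 + 1/12·π_2 + 1/6·π_3 + 1/6·π_4 + 1/6·π_5
  π_2 = 1/6·π_0 + 1/4·π_1 + 1/6·π_2 + 1/12·π_3 + 1/4·π_4 + 1/4·π_5
  π_3 = 1/4·π_0 + 1/6·π_1 + 1/4·π_2 + 1/6·π_3 + 1/6·π_4 + 1/6·π_5
  π_4 = 1/4·π_0 + 1/4·π_1 + 1/6·π_2 + 1/6·π_3 + 1/12·π_4 + 1/6·π_5
  normalize: π_0 + π_1 + π_2 + π_3 + π_4 + π_5 = 1
Solving the linear system gives exactly π = [14/95, 79/570, 18/95, 37/190, 1303/7410, 1141/7410].

π = [0.1474, 0.1386, 0.1895, 0.1947, 0.1758, 0.1540]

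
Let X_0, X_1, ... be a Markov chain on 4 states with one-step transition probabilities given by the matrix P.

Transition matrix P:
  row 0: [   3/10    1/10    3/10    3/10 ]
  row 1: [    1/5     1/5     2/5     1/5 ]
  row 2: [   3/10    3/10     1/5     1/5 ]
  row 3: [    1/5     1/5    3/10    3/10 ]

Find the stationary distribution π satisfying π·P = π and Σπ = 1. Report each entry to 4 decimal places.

π = [0.2546, 0.2037, 0.2912, 0.2505]

Balance equations π_j = Σ_i π_i·P[i][j]:
  π_0 = 3/10·π_0 + 1/5·π_1 + 3/10·π_2 + 1/5·π_3
  π_1 = 1/10·π_0 + 1/5·π_1 + 3/10·π_2 + 1/5·π_3
  π_2 = 3/10·π_0 + 2/5·π_1 + 1/5·π_2 + 3/10·π_3
  normalize: π_0 + π_1 + π_2 + π_3 = 1
Solving the linear system gives exactly π = [125/491, 100/491, 143/491, 123/491].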